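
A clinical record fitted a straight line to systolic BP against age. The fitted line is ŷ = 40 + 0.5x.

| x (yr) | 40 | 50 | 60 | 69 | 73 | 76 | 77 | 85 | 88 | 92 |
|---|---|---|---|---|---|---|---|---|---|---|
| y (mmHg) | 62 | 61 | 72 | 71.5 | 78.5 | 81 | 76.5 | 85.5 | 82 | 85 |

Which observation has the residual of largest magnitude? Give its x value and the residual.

x=40: ŷ = 40 + 0.5·40 = 60; r = 62 − 60 = 2
x=50: ŷ = 40 + 0.5·50 = 65; r = 61 − 65 = -4
x=60: ŷ = 40 + 0.5·60 = 70; r = 72 − 70 = 2
x=69: ŷ = 40 + 0.5·69 = 74.5; r = 71.5 − 74.5 = -3
x=73: ŷ = 40 + 0.5·73 = 76.5; r = 78.5 − 76.5 = 2
x=76: ŷ = 40 + 0.5·76 = 78; r = 81 − 78 = 3
x=77: ŷ = 40 + 0.5·77 = 78.5; r = 76.5 − 78.5 = -2
x=85: ŷ = 40 + 0.5·85 = 82.5; r = 85.5 − 82.5 = 3
x=88: ŷ = 40 + 0.5·88 = 84; r = 82 − 84 = -2
x=92: ŷ = 40 + 0.5·92 = 86; r = 85 − 86 = -1
Largest |r| is 4 at x = 50, residual -4.

x = 50, r = -4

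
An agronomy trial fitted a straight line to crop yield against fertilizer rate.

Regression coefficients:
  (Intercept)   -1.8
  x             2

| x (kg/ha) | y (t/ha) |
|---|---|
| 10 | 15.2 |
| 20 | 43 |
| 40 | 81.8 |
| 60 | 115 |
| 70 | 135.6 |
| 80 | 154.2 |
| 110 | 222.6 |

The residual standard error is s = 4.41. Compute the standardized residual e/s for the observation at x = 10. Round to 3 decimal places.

ŷ = -1.8 + 2·10 = 18.2
e = 15.2 − 18.2 = -3
e/s = -3 / 4.41 = -0.680

-0.680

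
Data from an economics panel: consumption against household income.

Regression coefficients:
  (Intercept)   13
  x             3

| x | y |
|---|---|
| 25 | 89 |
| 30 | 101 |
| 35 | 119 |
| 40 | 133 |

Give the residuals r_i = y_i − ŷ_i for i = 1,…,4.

1, -2, 1, 0

x=25: ŷ = 13 + 3·25 = 88; r = 89 − 88 = 1
x=30: ŷ = 13 + 3·30 = 103; r = 101 − 103 = -2
x=35: ŷ = 13 + 3·35 = 118; r = 119 − 118 = 1
x=40: ŷ = 13 + 3·40 = 133; r = 133 − 133 = 0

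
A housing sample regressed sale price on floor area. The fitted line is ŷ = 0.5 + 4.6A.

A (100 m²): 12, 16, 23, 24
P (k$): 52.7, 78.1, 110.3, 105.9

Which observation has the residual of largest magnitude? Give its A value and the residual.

A=12: ŷ = 0.5 + 4.6·12 = 55.7; e = 52.7 − 55.7 = -3
A=16: ŷ = 0.5 + 4.6·16 = 74.1; e = 78.1 − 74.1 = 4
A=23: ŷ = 0.5 + 4.6·23 = 106.3; e = 110.3 − 106.3 = 4
A=24: ŷ = 0.5 + 4.6·24 = 110.9; e = 105.9 − 110.9 = -5
Largest |e| is 5 at A = 24, residual -5.

A = 24, e = -5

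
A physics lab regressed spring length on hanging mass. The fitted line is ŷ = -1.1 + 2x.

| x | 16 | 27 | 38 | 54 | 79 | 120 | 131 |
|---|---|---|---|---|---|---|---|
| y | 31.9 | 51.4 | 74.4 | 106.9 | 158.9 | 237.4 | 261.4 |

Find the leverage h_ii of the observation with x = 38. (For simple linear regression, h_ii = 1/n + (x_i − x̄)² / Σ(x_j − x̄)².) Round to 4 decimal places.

h = 0.2088

x̄ = (16 + 27 + 38 + 54 + 79 + 120 + 131)/7 = 66.4286
Σ(x − x̄)² = 2543.04 + 1554.61 + 808.184 + 154.469 + 158.041 + 2869.9 + 4169.47 = 12257.7
h = 1/7 + (-28.4286)²/12257.7 = 0.142857 + 0.0659327 = 0.2088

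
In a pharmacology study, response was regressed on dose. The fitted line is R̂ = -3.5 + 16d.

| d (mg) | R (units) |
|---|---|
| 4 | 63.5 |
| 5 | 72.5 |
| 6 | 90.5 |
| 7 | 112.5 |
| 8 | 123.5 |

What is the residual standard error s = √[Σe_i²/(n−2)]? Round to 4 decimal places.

s = 3.9158

d=4: R̂ = -3.5 + 16·4 = 60.5; e = 63.5 − 60.5 = 3
d=5: R̂ = -3.5 + 16·5 = 76.5; e = 72.5 − 76.5 = -4
d=6: R̂ = -3.5 + 16·6 = 92.5; e = 90.5 − 92.5 = -2
d=7: R̂ = -3.5 + 16·7 = 108.5; e = 112.5 − 108.5 = 4
d=8: R̂ = -3.5 + 16·8 = 124.5; e = 123.5 − 124.5 = -1
SSE = 9 + 16 + 4 + 16 + 1 = 46
s = √(46/3) = √15.3333 ≈ 3.9158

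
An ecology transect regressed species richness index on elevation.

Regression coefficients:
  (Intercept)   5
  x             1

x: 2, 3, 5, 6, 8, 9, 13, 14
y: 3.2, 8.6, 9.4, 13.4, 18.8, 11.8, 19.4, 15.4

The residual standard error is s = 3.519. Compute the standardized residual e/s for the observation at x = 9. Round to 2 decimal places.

-0.63

ŷ = 5 + 9 = 14
e = 11.8 − 14 = -2.2
e/s = -2.2 / 3.519 = -0.63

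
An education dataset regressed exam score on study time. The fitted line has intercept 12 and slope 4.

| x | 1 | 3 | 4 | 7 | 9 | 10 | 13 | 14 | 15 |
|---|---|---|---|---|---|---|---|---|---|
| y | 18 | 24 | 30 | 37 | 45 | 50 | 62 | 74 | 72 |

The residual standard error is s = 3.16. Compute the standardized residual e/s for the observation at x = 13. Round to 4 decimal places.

ŷ = 12 + 4·13 = 64
e = 62 − 64 = -2
e/s = -2 / 3.16 = -0.6329

-0.6329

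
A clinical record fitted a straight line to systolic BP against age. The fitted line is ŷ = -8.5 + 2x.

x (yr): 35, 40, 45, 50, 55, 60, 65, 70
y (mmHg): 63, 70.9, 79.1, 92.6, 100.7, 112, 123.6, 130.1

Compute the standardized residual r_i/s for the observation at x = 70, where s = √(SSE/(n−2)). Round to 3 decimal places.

-0.836

x=35: ŷ = -8.5 + 2·35 = 61.5; r = 63 − 61.5 = 1.5
x=40: ŷ = -8.5 + 2·40 = 71.5; r = 70.9 − 71.5 = -0.6
x=45: ŷ = -8.5 + 2·45 = 81.5; r = 79.1 − 81.5 = -2.4
x=50: ŷ = -8.5 + 2·50 = 91.5; r = 92.6 − 91.5 = 1.1
x=55: ŷ = -8.5 + 2·55 = 101.5; r = 100.7 − 101.5 = -0.8
x=60: ŷ = -8.5 + 2·60 = 111.5; r = 112 − 111.5 = 0.5
x=65: ŷ = -8.5 + 2·65 = 121.5; r = 123.6 − 121.5 = 2.1
x=70: ŷ = -8.5 + 2·70 = 131.5; r = 130.1 − 131.5 = -1.4
SSE = 2.25 + 0.36 + 5.76 + 1.21 + 0.64 + 0.25 + 4.41 + 1.96 = 16.84
s = √(16.84/6) = 1.67531
r/s = -1.4 / 1.67531 = -0.836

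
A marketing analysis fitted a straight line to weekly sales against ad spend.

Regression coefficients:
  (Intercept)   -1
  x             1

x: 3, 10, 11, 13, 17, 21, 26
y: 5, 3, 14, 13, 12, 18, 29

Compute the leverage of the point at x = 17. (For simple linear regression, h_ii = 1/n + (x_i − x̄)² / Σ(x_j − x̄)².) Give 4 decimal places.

h = 0.1619

x̄ = (3 + 10 + 11 + 13 + 17 + 21 + 26)/7 = 14.4286
Σ(x − x̄)² = 130.612 + 19.6122 + 11.7551 + 2.04082 + 6.61224 + 43.1837 + 133.898 = 347.714
h = 1/7 + (2.57143)²/347.714 = 0.142857 + 0.0190163 = 0.1619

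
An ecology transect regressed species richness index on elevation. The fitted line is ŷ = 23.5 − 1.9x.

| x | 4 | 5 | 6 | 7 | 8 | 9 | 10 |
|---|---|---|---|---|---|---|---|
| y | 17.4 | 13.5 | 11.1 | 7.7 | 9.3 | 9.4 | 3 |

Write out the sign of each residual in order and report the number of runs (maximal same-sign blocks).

4 runs

x=4: ŷ = 23.5 − 1.9·4 = 15.9; r = 17.4 − 15.9 = 1.5
x=5: ŷ = 23.5 − 1.9·5 = 14; r = 13.5 − 14 = -0.5
x=6: ŷ = 23.5 − 1.9·6 = 12.1; r = 11.1 − 12.1 = -1
x=7: ŷ = 23.5 − 1.9·7 = 10.2; r = 7.7 − 10.2 = -2.5
x=8: ŷ = 23.5 − 1.9·8 = 8.3; r = 9.3 − 8.3 = 1
x=9: ŷ = 23.5 − 1.9·9 = 6.4; r = 9.4 − 6.4 = 3
x=10: ŷ = 23.5 − 1.9·10 = 4.5; r = 3 − 4.5 = -1.5
Signs: + − − − + + −
Runs: +×1, −×3, +×2, −×1 → 4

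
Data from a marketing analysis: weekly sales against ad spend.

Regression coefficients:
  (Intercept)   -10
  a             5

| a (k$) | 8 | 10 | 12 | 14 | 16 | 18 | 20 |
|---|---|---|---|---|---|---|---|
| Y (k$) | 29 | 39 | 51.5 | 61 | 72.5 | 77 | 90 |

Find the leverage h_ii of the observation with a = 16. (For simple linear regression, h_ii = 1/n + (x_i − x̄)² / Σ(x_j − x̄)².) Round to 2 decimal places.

h = 0.18

ā = (8 + 10 + 12 + 14 + 16 + 18 + 20)/7 = 14
Σ(a − ā)² = 36 + 16 + 4 + 0 + 4 + 16 + 36 = 112
h = 1/7 + (2)²/112 = 0.142857 + 0.0357143 = 0.18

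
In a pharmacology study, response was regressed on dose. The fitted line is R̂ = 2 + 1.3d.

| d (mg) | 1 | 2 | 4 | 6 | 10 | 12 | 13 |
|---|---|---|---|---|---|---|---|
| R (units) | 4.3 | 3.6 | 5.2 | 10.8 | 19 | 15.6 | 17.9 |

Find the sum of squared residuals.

SSE = 28

d=1: R̂ = 2 + 1.3·1 = 3.3; e = 4.3 − 3.3 = 1
d=2: R̂ = 2 + 1.3·2 = 4.6; e = 3.6 − 4.6 = -1
d=4: R̂ = 2 + 1.3·4 = 7.2; e = 5.2 − 7.2 = -2
d=6: R̂ = 2 + 1.3·6 = 9.8; e = 10.8 − 9.8 = 1
d=10: R̂ = 2 + 1.3·10 = 15; e = 19 − 15 = 4
d=12: R̂ = 2 + 1.3·12 = 17.6; e = 15.6 − 17.6 = -2
d=13: R̂ = 2 + 1.3·13 = 18.9; e = 17.9 − 18.9 = -1
SSE = 1 + 1 + 4 + 1 + 16 + 4 + 1 = 28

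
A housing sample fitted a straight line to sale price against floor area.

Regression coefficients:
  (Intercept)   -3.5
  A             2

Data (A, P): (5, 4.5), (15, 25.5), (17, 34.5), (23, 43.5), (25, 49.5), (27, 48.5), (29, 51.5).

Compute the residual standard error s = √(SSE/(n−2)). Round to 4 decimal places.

s = 2.9665

A=5: P̂ = -3.5 + 2·5 = 6.5; e = 4.5 − 6.5 = -2
A=15: P̂ = -3.5 + 2·15 = 26.5; e = 25.5 − 26.5 = -1
A=17: P̂ = -3.5 + 2·17 = 30.5; e = 34.5 − 30.5 = 4
A=23: P̂ = -3.5 + 2·23 = 42.5; e = 43.5 − 42.5 = 1
A=25: P̂ = -3.5 + 2·25 = 46.5; e = 49.5 − 46.5 = 3
A=27: P̂ = -3.5 + 2·27 = 50.5; e = 48.5 − 50.5 = -2
A=29: P̂ = -3.5 + 2·29 = 54.5; e = 51.5 − 54.5 = -3
SSE = 4 + 1 + 16 + 1 + 9 + 4 + 9 = 44
s = √(44/5) = √8.8 ≈ 2.9665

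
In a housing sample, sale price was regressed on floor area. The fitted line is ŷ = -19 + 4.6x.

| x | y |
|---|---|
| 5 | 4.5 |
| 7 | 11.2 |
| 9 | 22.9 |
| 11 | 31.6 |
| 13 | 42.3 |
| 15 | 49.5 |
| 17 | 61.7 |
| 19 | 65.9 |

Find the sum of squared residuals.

SSE = 19.5

x=5: ŷ = -19 + 4.6·5 = 4; r = 4.5 − 4 = 0.5
x=7: ŷ = -19 + 4.6·7 = 13.2; r = 11.2 − 13.2 = -2
x=9: ŷ = -19 + 4.6·9 = 22.4; r = 22.9 − 22.4 = 0.5
x=11: ŷ = -19 + 4.6·11 = 31.6; r = 31.6 − 31.6 = 0
x=13: ŷ = -19 + 4.6·13 = 40.8; r = 42.3 − 40.8 = 1.5
x=15: ŷ = -19 + 4.6·15 = 50; r = 49.5 − 50 = -0.5
x=17: ŷ = -19 + 4.6·17 = 59.2; r = 61.7 − 59.2 = 2.5
x=19: ŷ = -19 + 4.6·19 = 68.4; r = 65.9 − 68.4 = -2.5
SSE = 0.25 + 4 + 0.25 + 0 + 2.25 + 0.25 + 6.25 + 6.25 = 19.5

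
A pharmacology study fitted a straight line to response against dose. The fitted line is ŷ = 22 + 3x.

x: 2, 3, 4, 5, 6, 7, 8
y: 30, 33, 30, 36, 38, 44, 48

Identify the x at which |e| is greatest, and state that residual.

x = 4, e = -4

x=2: ŷ = 22 + 3·2 = 28; e = 30 − 28 = 2
x=3: ŷ = 22 + 3·3 = 31; e = 33 − 31 = 2
x=4: ŷ = 22 + 3·4 = 34; e = 30 − 34 = -4
x=5: ŷ = 22 + 3·5 = 37; e = 36 − 37 = -1
x=6: ŷ = 22 + 3·6 = 40; e = 38 − 40 = -2
x=7: ŷ = 22 + 3·7 = 43; e = 44 − 43 = 1
x=8: ŷ = 22 + 3·8 = 46; e = 48 − 46 = 2
Largest |e| is 4 at x = 4, residual -4.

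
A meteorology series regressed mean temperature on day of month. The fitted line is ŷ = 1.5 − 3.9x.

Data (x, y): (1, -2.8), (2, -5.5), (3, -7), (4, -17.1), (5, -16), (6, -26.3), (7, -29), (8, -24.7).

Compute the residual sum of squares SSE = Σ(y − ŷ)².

SSE = 78.64

x=1: ŷ = 1.5 − 3.9·1 = -2.4; r = -2.8 − (-2.4) = -0.4
x=2: ŷ = 1.5 − 3.9·2 = -6.3; r = -5.5 − (-6.3) = 0.8
x=3: ŷ = 1.5 − 3.9·3 = -10.2; r = -7 − (-10.2) = 3.2
x=4: ŷ = 1.5 − 3.9·4 = -14.1; r = -17.1 − (-14.1) = -3
x=5: ŷ = 1.5 − 3.9·5 = -18; r = -16 − (-18) = 2
x=6: ŷ = 1.5 − 3.9·6 = -21.9; r = -26.3 − (-21.9) = -4.4
x=7: ŷ = 1.5 − 3.9·7 = -25.8; r = -29 − (-25.8) = -3.2
x=8: ŷ = 1.5 − 3.9·8 = -29.7; r = -24.7 − (-29.7) = 5
SSE = 0.16 + 0.64 + 10.24 + 9 + 4 + 19.36 + 10.24 + 25 = 78.64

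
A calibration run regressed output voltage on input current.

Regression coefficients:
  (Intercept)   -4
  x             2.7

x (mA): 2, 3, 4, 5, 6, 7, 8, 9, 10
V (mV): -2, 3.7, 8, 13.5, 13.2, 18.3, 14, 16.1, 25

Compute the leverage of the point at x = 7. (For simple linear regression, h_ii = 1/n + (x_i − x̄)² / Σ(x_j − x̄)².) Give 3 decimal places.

h = 0.128

x̄ = (2 + 3 + 4 + 5 + 6 + 7 + 8 + 9 + 10)/9 = 6
Σ(x − x̄)² = 16 + 9 + 4 + 1 + 0 + 1 + 4 + 9 + 16 = 60
h = 1/9 + (1)²/60 = 0.111111 + 0.0166667 = 0.128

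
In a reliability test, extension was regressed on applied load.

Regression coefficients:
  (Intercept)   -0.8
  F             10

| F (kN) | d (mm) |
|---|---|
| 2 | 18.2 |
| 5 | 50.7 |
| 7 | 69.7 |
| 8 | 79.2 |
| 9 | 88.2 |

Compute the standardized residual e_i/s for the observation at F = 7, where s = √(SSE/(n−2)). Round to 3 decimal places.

F=2: d̂ = -0.8 + 10·2 = 19.2; e = 18.2 − 19.2 = -1
F=5: d̂ = -0.8 + 10·5 = 49.2; e = 50.7 − 49.2 = 1.5
F=7: d̂ = -0.8 + 10·7 = 69.2; e = 69.7 − 69.2 = 0.5
F=8: d̂ = -0.8 + 10·8 = 79.2; e = 79.2 − 79.2 = 0
F=9: d̂ = -0.8 + 10·9 = 89.2; e = 88.2 − 89.2 = -1
SSE = 1 + 2.25 + 0.25 + 0 + 1 = 4.5
s = √(4.5/3) = 1.22474
e/s = 0.5 / 1.22474 = 0.408

0.408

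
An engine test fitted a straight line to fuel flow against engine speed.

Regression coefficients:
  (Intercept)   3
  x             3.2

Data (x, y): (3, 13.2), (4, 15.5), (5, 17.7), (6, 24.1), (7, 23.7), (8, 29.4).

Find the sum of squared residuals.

x=3: ŷ = 3 + 3.2·3 = 12.6; r = 13.2 − 12.6 = 0.6
x=4: ŷ = 3 + 3.2·4 = 15.8; r = 15.5 − 15.8 = -0.3
x=5: ŷ = 3 + 3.2·5 = 19; r = 17.7 − 19 = -1.3
x=6: ŷ = 3 + 3.2·6 = 22.2; r = 24.1 − 22.2 = 1.9
x=7: ŷ = 3 + 3.2·7 = 25.4; r = 23.7 − 25.4 = -1.7
x=8: ŷ = 3 + 3.2·8 = 28.6; r = 29.4 − 28.6 = 0.8
SSE = 0.36 + 0.09 + 1.69 + 3.61 + 2.89 + 0.64 = 9.28

SSE = 9.28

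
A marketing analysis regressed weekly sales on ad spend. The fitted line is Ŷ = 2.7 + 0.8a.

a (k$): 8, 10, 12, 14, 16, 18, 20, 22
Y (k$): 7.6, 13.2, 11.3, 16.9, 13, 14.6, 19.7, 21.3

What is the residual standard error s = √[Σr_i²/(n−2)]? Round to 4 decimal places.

s = 2.3452

a=8: Ŷ = 2.7 + 0.8·8 = 9.1; r = 7.6 − 9.1 = -1.5
a=10: Ŷ = 2.7 + 0.8·10 = 10.7; r = 13.2 − 10.7 = 2.5
a=12: Ŷ = 2.7 + 0.8·12 = 12.3; r = 11.3 − 12.3 = -1
a=14: Ŷ = 2.7 + 0.8·14 = 13.9; r = 16.9 − 13.9 = 3
a=16: Ŷ = 2.7 + 0.8·16 = 15.5; r = 13 − 15.5 = -2.5
a=18: Ŷ = 2.7 + 0.8·18 = 17.1; r = 14.6 − 17.1 = -2.5
a=20: Ŷ = 2.7 + 0.8·20 = 18.7; r = 19.7 − 18.7 = 1
a=22: Ŷ = 2.7 + 0.8·22 = 20.3; r = 21.3 − 20.3 = 1
SSE = 2.25 + 6.25 + 1 + 9 + 6.25 + 6.25 + 1 + 1 = 33
s = √(33/6) = √5.5 ≈ 2.3452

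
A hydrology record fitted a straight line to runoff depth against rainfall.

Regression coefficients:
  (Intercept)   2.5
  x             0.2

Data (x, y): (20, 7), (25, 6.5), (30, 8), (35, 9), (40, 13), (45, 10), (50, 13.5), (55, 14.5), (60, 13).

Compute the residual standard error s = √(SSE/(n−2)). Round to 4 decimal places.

s = 1.4392

x=20: ŷ = 2.5 + 0.2·20 = 6.5; e = 7 − 6.5 = 0.5
x=25: ŷ = 2.5 + 0.2·25 = 7.5; e = 6.5 − 7.5 = -1
x=30: ŷ = 2.5 + 0.2·30 = 8.5; e = 8 − 8.5 = -0.5
x=35: ŷ = 2.5 + 0.2·35 = 9.5; e = 9 − 9.5 = -0.5
x=40: ŷ = 2.5 + 0.2·40 = 10.5; e = 13 − 10.5 = 2.5
x=45: ŷ = 2.5 + 0.2·45 = 11.5; e = 10 − 11.5 = -1.5
x=50: ŷ = 2.5 + 0.2·50 = 12.5; e = 13.5 − 12.5 = 1
x=55: ŷ = 2.5 + 0.2·55 = 13.5; e = 14.5 − 13.5 = 1
x=60: ŷ = 2.5 + 0.2·60 = 14.5; e = 13 − 14.5 = -1.5
SSE = 0.25 + 1 + 0.25 + 0.25 + 6.25 + 2.25 + 1 + 1 + 2.25 = 14.5
s = √(14.5/7) = √2.07143 ≈ 1.4392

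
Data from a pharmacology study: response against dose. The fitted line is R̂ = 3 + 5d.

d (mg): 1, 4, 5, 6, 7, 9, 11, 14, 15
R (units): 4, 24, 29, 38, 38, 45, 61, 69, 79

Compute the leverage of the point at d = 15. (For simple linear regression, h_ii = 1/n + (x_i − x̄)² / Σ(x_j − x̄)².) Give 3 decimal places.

d̄ = (1 + 4 + 5 + 6 + 7 + 9 + 11 + 14 + 15)/9 = 8
Σ(d − d̄)² = 49 + 16 + 9 + 4 + 1 + 1 + 9 + 36 + 49 = 174
h = 1/9 + (7)²/174 = 0.111111 + 0.281609 = 0.393

h = 0.393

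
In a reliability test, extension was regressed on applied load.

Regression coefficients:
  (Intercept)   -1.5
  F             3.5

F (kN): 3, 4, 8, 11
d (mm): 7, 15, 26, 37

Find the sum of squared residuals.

F=3: d̂ = -1.5 + 3.5·3 = 9; e = 7 − 9 = -2
F=4: d̂ = -1.5 + 3.5·4 = 12.5; e = 15 − 12.5 = 2.5
F=8: d̂ = -1.5 + 3.5·8 = 26.5; e = 26 − 26.5 = -0.5
F=11: d̂ = -1.5 + 3.5·11 = 37; e = 37 − 37 = 0
SSE = 4 + 6.25 + 0.25 + 0 = 10.5

SSE = 10.5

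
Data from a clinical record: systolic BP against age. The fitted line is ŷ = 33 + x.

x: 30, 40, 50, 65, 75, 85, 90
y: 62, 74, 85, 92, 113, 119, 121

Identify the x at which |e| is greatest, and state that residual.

x = 65, e = -6

x=30: ŷ = 33 + 30 = 63; e = 62 − 63 = -1
x=40: ŷ = 33 + 40 = 73; e = 74 − 73 = 1
x=50: ŷ = 33 + 50 = 83; e = 85 − 83 = 2
x=65: ŷ = 33 + 65 = 98; e = 92 − 98 = -6
x=75: ŷ = 33 + 75 = 108; e = 113 − 108 = 5
x=85: ŷ = 33 + 85 = 118; e = 119 − 118 = 1
x=90: ŷ = 33 + 90 = 123; e = 121 − 123 = -2
Largest |e| is 6 at x = 65, residual -6.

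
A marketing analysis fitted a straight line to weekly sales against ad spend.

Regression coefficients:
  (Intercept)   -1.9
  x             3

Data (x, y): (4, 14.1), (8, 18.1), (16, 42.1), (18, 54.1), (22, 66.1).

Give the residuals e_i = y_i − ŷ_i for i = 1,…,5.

x=4: ŷ = -1.9 + 3·4 = 10.1; e = 14.1 − 10.1 = 4
x=8: ŷ = -1.9 + 3·8 = 22.1; e = 18.1 − 22.1 = -4
x=16: ŷ = -1.9 + 3·16 = 46.1; e = 42.1 − 46.1 = -4
x=18: ŷ = -1.9 + 3·18 = 52.1; e = 54.1 − 52.1 = 2
x=22: ŷ = -1.9 + 3·22 = 64.1; e = 66.1 − 64.1 = 2

4, -4, -4, 2, 2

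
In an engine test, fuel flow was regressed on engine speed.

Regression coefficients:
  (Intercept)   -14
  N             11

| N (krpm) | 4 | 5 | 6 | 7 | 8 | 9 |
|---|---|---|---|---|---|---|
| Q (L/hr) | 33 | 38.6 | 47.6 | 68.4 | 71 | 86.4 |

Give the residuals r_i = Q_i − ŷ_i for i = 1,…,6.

3, -2.4, -4.4, 5.4, -3, 1.4

N=4: ŷ = -14 + 11·4 = 30; r = 33 − 30 = 3
N=5: ŷ = -14 + 11·5 = 41; r = 38.6 − 41 = -2.4
N=6: ŷ = -14 + 11·6 = 52; r = 47.6 − 52 = -4.4
N=7: ŷ = -14 + 11·7 = 63; r = 68.4 − 63 = 5.4
N=8: ŷ = -14 + 11·8 = 74; r = 71 − 74 = -3
N=9: ŷ = -14 + 11·9 = 85; r = 86.4 − 85 = 1.4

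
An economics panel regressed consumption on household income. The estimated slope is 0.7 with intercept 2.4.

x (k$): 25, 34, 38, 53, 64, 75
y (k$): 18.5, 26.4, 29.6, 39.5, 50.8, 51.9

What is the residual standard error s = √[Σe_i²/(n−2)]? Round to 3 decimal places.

x=25: ŷ = 2.4 + 0.7·25 = 19.9; e = 18.5 − 19.9 = -1.4
x=34: ŷ = 2.4 + 0.7·34 = 26.2; e = 26.4 − 26.2 = 0.2
x=38: ŷ = 2.4 + 0.7·38 = 29; e = 29.6 − 29 = 0.6
x=53: ŷ = 2.4 + 0.7·53 = 39.5; e = 39.5 − 39.5 = 0
x=64: ŷ = 2.4 + 0.7·64 = 47.2; e = 50.8 − 47.2 = 3.6
x=75: ŷ = 2.4 + 0.7·75 = 54.9; e = 51.9 − 54.9 = -3
SSE = 1.96 + 0.04 + 0.36 + 0 + 12.96 + 9 = 24.32
s = √(24.32/4) = √6.08 ≈ 2.466

s = 2.466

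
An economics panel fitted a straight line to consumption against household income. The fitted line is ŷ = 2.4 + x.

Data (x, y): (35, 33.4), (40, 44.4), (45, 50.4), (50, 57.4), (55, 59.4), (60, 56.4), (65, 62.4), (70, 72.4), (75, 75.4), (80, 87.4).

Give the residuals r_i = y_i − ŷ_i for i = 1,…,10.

-4, 2, 3, 5, 2, -6, -5, 0, -2, 5

x=35: ŷ = 2.4 + 35 = 37.4; r = 33.4 − 37.4 = -4
x=40: ŷ = 2.4 + 40 = 42.4; r = 44.4 − 42.4 = 2
x=45: ŷ = 2.4 + 45 = 47.4; r = 50.4 − 47.4 = 3
x=50: ŷ = 2.4 + 50 = 52.4; r = 57.4 − 52.4 = 5
x=55: ŷ = 2.4 + 55 = 57.4; r = 59.4 − 57.4 = 2
x=60: ŷ = 2.4 + 60 = 62.4; r = 56.4 − 62.4 = -6
x=65: ŷ = 2.4 + 65 = 67.4; r = 62.4 − 67.4 = -5
x=70: ŷ = 2.4 + 70 = 72.4; r = 72.4 − 72.4 = 0
x=75: ŷ = 2.4 + 75 = 77.4; r = 75.4 − 77.4 = -2
x=80: ŷ = 2.4 + 80 = 82.4; r = 87.4 − 82.4 = 5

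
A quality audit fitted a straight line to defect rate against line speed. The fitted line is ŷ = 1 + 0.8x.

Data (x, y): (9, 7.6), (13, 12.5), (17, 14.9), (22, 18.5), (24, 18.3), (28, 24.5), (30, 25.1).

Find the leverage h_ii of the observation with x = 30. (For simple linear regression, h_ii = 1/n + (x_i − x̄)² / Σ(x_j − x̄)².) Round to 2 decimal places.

h = 0.40

x̄ = (9 + 13 + 17 + 22 + 24 + 28 + 30)/7 = 20.4286
Σ(x − x̄)² = 130.612 + 55.1837 + 11.7551 + 2.46939 + 12.7551 + 57.3265 + 91.6122 = 361.714
h = 1/7 + (9.57143)²/361.714 = 0.142857 + 0.253272 = 0.40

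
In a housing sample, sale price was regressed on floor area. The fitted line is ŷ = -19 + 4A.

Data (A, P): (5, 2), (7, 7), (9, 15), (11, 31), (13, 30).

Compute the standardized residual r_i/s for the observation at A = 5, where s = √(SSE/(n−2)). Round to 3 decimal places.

0.236

A=5: ŷ = -19 + 4·5 = 1; r = 2 − 1 = 1
A=7: ŷ = -19 + 4·7 = 9; r = 7 − 9 = -2
A=9: ŷ = -19 + 4·9 = 17; r = 15 − 17 = -2
A=11: ŷ = -19 + 4·11 = 25; r = 31 − 25 = 6
A=13: ŷ = -19 + 4·13 = 33; r = 30 − 33 = -3
SSE = 1 + 4 + 4 + 36 + 9 = 54
s = √(54/3) = 4.24264
r/s = 1 / 4.24264 = 0.236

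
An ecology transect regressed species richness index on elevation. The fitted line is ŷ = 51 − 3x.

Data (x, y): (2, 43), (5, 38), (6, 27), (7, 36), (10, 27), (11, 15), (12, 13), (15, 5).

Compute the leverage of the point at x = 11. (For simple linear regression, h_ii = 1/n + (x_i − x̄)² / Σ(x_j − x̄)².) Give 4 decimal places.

h = 0.1746

x̄ = (2 + 5 + 6 + 7 + 10 + 11 + 12 + 15)/8 = 8.5
Σ(x − x̄)² = 42.25 + 12.25 + 6.25 + 2.25 + 2.25 + 6.25 + 12.25 + 42.25 = 126
h = 1/8 + (2.5)²/126 = 0.125 + 0.0496032 = 0.1746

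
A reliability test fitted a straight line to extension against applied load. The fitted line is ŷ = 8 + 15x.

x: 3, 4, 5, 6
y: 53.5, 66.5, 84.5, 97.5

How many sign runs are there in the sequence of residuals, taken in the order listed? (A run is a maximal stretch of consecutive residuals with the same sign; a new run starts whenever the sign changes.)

x=3: ŷ = 8 + 15·3 = 53; e = 53.5 − 53 = 0.5
x=4: ŷ = 8 + 15·4 = 68; e = 66.5 − 68 = -1.5
x=5: ŷ = 8 + 15·5 = 83; e = 84.5 − 83 = 1.5
x=6: ŷ = 8 + 15·6 = 98; e = 97.5 − 98 = -0.5
Signs: + − + −
Runs: +×1, −×1, +×1, −×1 → 4

4 runs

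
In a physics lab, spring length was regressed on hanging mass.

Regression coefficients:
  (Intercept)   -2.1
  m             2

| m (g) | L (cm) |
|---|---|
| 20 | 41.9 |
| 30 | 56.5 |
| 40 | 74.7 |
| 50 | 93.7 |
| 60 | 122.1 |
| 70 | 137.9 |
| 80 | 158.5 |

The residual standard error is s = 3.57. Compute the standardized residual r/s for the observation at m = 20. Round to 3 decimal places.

1.120

L̂ = -2.1 + 2·20 = 37.9
r = 41.9 − 37.9 = 4
r/s = 4 / 3.57 = 1.120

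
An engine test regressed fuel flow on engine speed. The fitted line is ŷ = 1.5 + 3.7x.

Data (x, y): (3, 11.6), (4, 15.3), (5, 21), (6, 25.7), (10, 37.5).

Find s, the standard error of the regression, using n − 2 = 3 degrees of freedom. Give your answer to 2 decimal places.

x=3: ŷ = 1.5 + 3.7·3 = 12.6; e = 11.6 − 12.6 = -1
x=4: ŷ = 1.5 + 3.7·4 = 16.3; e = 15.3 − 16.3 = -1
x=5: ŷ = 1.5 + 3.7·5 = 20; e = 21 − 20 = 1
x=6: ŷ = 1.5 + 3.7·6 = 23.7; e = 25.7 − 23.7 = 2
x=10: ŷ = 1.5 + 3.7·10 = 38.5; e = 37.5 − 38.5 = -1
SSE = 1 + 1 + 1 + 4 + 1 = 8
s = √(8/3) = √2.66667 ≈ 1.63

s = 1.63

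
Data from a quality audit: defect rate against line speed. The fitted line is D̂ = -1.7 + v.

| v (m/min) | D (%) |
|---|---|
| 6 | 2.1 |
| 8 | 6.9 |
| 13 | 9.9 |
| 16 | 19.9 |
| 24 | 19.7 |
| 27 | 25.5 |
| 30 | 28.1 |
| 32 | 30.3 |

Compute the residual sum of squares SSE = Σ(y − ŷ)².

v=6: D̂ = -1.7 + 6 = 4.3; e = 2.1 − 4.3 = -2.2
v=8: D̂ = -1.7 + 8 = 6.3; e = 6.9 − 6.3 = 0.6
v=13: D̂ = -1.7 + 13 = 11.3; e = 9.9 − 11.3 = -1.4
v=16: D̂ = -1.7 + 16 = 14.3; e = 19.9 − 14.3 = 5.6
v=24: D̂ = -1.7 + 24 = 22.3; e = 19.7 − 22.3 = -2.6
v=27: D̂ = -1.7 + 27 = 25.3; e = 25.5 − 25.3 = 0.2
v=30: D̂ = -1.7 + 30 = 28.3; e = 28.1 − 28.3 = -0.2
v=32: D̂ = -1.7 + 32 = 30.3; e = 30.3 − 30.3 = 0
SSE = 4.84 + 0.36 + 1.96 + 31.36 + 6.76 + 0.04 + 0.04 + 0 = 45.36

SSE = 45.36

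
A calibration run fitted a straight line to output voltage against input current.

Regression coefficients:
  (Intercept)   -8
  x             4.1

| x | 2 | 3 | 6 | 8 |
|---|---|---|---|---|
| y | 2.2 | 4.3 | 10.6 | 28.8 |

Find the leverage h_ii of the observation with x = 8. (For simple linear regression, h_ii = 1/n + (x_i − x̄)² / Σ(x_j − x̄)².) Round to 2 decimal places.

h = 0.71

x̄ = (2 + 3 + 6 + 8)/4 = 4.75
Σ(x − x̄)² = 7.5625 + 3.0625 + 1.5625 + 10.5625 = 22.75
h = 1/4 + (3.25)²/22.75 = 0.25 + 0.464286 = 0.71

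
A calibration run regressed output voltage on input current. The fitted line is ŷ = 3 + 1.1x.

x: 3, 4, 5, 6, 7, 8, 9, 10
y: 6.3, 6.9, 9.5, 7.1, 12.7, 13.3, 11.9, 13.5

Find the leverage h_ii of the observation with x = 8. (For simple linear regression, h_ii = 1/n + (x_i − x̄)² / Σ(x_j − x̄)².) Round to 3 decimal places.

x̄ = (3 + 4 + 5 + 6 + 7 + 8 + 9 + 10)/8 = 6.5
Σ(x − x̄)² = 12.25 + 6.25 + 2.25 + 0.25 + 0.25 + 2.25 + 6.25 + 12.25 = 42
h = 1/8 + (1.5)²/42 = 0.125 + 0.0535714 = 0.179

h = 0.179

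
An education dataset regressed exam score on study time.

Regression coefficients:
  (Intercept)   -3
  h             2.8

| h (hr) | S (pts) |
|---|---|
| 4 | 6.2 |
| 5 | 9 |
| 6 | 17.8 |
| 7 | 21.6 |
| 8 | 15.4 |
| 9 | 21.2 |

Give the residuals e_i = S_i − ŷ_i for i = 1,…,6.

h=4: ŷ = -3 + 2.8·4 = 8.2; e = 6.2 − 8.2 = -2
h=5: ŷ = -3 + 2.8·5 = 11; e = 9 − 11 = -2
h=6: ŷ = -3 + 2.8·6 = 13.8; e = 17.8 − 13.8 = 4
h=7: ŷ = -3 + 2.8·7 = 16.6; e = 21.6 − 16.6 = 5
h=8: ŷ = -3 + 2.8·8 = 19.4; e = 15.4 − 19.4 = -4
h=9: ŷ = -3 + 2.8·9 = 22.2; e = 21.2 − 22.2 = -1

-2, -2, 4, 5, -4, -1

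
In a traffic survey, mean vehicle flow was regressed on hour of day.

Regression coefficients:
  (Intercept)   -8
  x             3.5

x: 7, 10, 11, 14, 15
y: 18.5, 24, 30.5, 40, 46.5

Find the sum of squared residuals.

SSE = 18

x=7: ŷ = -8 + 3.5·7 = 16.5; e = 18.5 − 16.5 = 2
x=10: ŷ = -8 + 3.5·10 = 27; e = 24 − 27 = -3
x=11: ŷ = -8 + 3.5·11 = 30.5; e = 30.5 − 30.5 = 0
x=14: ŷ = -8 + 3.5·14 = 41; e = 40 − 41 = -1
x=15: ŷ = -8 + 3.5·15 = 44.5; e = 46.5 − 44.5 = 2
SSE = 4 + 9 + 0 + 1 + 4 = 18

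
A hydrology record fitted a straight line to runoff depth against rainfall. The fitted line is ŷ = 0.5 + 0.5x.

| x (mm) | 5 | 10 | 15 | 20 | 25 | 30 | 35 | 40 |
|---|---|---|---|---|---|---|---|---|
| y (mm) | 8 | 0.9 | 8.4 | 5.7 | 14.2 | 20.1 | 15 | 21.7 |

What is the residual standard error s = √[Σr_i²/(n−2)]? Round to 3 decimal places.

s = 4.131

x=5: ŷ = 0.5 + 0.5·5 = 3; r = 8 − 3 = 5
x=10: ŷ = 0.5 + 0.5·10 = 5.5; r = 0.9 − 5.5 = -4.6
x=15: ŷ = 0.5 + 0.5·15 = 8; r = 8.4 − 8 = 0.4
x=20: ŷ = 0.5 + 0.5·20 = 10.5; r = 5.7 − 10.5 = -4.8
x=25: ŷ = 0.5 + 0.5·25 = 13; r = 14.2 − 13 = 1.2
x=30: ŷ = 0.5 + 0.5·30 = 15.5; r = 20.1 − 15.5 = 4.6
x=35: ŷ = 0.5 + 0.5·35 = 18; r = 15 − 18 = -3
x=40: ŷ = 0.5 + 0.5·40 = 20.5; r = 21.7 − 20.5 = 1.2
SSE = 25 + 21.16 + 0.16 + 23.04 + 1.44 + 21.16 + 9 + 1.44 = 102.4
s = √(102.4/6) = √17.0667 ≈ 4.131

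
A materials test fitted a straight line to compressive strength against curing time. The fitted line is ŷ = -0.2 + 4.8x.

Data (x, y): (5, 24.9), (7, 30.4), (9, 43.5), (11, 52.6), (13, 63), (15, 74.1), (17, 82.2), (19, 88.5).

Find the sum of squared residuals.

SSE = 23.28

x=5: ŷ = -0.2 + 4.8·5 = 23.8; r = 24.9 − 23.8 = 1.1
x=7: ŷ = -0.2 + 4.8·7 = 33.4; r = 30.4 − 33.4 = -3
x=9: ŷ = -0.2 + 4.8·9 = 43; r = 43.5 − 43 = 0.5
x=11: ŷ = -0.2 + 4.8·11 = 52.6; r = 52.6 − 52.6 = 0
x=13: ŷ = -0.2 + 4.8·13 = 62.2; r = 63 − 62.2 = 0.8
x=15: ŷ = -0.2 + 4.8·15 = 71.8; r = 74.1 − 71.8 = 2.3
x=17: ŷ = -0.2 + 4.8·17 = 81.4; r = 82.2 − 81.4 = 0.8
x=19: ŷ = -0.2 + 4.8·19 = 91; r = 88.5 − 91 = -2.5
SSE = 1.21 + 9 + 0.25 + 0 + 0.64 + 5.29 + 0.64 + 6.25 = 23.28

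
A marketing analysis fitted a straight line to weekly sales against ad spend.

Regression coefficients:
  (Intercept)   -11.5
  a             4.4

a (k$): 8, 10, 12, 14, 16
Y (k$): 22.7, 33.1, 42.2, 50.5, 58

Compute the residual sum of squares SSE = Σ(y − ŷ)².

SSE = 3.14

a=8: ŷ = -11.5 + 4.4·8 = 23.7; e = 22.7 − 23.7 = -1
a=10: ŷ = -11.5 + 4.4·10 = 32.5; e = 33.1 − 32.5 = 0.6
a=12: ŷ = -11.5 + 4.4·12 = 41.3; e = 42.2 − 41.3 = 0.9
a=14: ŷ = -11.5 + 4.4·14 = 50.1; e = 50.5 − 50.1 = 0.4
a=16: ŷ = -11.5 + 4.4·16 = 58.9; e = 58 − 58.9 = -0.9
SSE = 1 + 0.36 + 0.81 + 0.16 + 0.81 = 3.14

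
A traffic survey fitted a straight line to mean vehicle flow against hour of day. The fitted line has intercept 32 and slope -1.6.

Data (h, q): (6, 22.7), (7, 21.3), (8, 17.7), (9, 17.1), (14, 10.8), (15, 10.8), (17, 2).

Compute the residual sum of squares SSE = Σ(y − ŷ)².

SSE = 19.96

h=6: ŷ = 32 − 1.6·6 = 22.4; e = 22.7 − 22.4 = 0.3
h=7: ŷ = 32 − 1.6·7 = 20.8; e = 21.3 − 20.8 = 0.5
h=8: ŷ = 32 − 1.6·8 = 19.2; e = 17.7 − 19.2 = -1.5
h=9: ŷ = 32 − 1.6·9 = 17.6; e = 17.1 − 17.6 = -0.5
h=14: ŷ = 32 − 1.6·14 = 9.6; e = 10.8 − 9.6 = 1.2
h=15: ŷ = 32 − 1.6·15 = 8; e = 10.8 − 8 = 2.8
h=17: ŷ = 32 − 1.6·17 = 4.8; e = 2 − 4.8 = -2.8
SSE = 0.09 + 0.25 + 2.25 + 0.25 + 1.44 + 7.84 + 7.84 = 19.96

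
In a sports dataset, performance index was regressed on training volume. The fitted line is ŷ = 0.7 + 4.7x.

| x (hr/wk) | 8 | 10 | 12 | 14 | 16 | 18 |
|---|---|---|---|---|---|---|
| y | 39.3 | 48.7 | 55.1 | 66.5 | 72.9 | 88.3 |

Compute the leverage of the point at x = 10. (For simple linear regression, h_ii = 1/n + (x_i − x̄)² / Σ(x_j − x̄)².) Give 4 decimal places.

x̄ = (8 + 10 + 12 + 14 + 16 + 18)/6 = 13
Σ(x − x̄)² = 25 + 9 + 1 + 1 + 9 + 25 = 70
h = 1/6 + (-3)²/70 = 0.166667 + 0.128571 = 0.2952

h = 0.2952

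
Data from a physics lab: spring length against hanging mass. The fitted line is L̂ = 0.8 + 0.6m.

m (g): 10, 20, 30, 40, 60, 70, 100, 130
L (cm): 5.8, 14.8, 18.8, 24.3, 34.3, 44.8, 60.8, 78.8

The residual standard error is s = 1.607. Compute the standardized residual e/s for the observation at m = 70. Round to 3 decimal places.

1.245

L̂ = 0.8 + 0.6·70 = 42.8
e = 44.8 − 42.8 = 2
e/s = 2 / 1.607 = 1.245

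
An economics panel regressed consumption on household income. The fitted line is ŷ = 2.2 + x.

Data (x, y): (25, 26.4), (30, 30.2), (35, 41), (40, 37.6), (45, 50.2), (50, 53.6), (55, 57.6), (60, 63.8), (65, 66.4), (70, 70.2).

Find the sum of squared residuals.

SSE = 58.56

x=25: ŷ = 2.2 + 25 = 27.2; e = 26.4 − 27.2 = -0.8
x=30: ŷ = 2.2 + 30 = 32.2; e = 30.2 − 32.2 = -2
x=35: ŷ = 2.2 + 35 = 37.2; e = 41 − 37.2 = 3.8
x=40: ŷ = 2.2 + 40 = 42.2; e = 37.6 − 42.2 = -4.6
x=45: ŷ = 2.2 + 45 = 47.2; e = 50.2 − 47.2 = 3
x=50: ŷ = 2.2 + 50 = 52.2; e = 53.6 − 52.2 = 1.4
x=55: ŷ = 2.2 + 55 = 57.2; e = 57.6 − 57.2 = 0.4
x=60: ŷ = 2.2 + 60 = 62.2; e = 63.8 − 62.2 = 1.6
x=65: ŷ = 2.2 + 65 = 67.2; e = 66.4 − 67.2 = -0.8
x=70: ŷ = 2.2 + 70 = 72.2; e = 70.2 − 72.2 = -2
SSE = 0.64 + 4 + 14.44 + 21.16 + 9 + 1.96 + 0.16 + 2.56 + 0.64 + 4 = 58.56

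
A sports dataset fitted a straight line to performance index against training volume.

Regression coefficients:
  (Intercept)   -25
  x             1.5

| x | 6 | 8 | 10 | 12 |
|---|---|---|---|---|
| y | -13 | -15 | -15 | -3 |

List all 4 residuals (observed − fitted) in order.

x=6: ŷ = -25 + 1.5·6 = -16; r = -13 − (-16) = 3
x=8: ŷ = -25 + 1.5·8 = -13; r = -15 − (-13) = -2
x=10: ŷ = -25 + 1.5·10 = -10; r = -15 − (-10) = -5
x=12: ŷ = -25 + 1.5·12 = -7; r = -3 − (-7) = 4

3, -2, -5, 4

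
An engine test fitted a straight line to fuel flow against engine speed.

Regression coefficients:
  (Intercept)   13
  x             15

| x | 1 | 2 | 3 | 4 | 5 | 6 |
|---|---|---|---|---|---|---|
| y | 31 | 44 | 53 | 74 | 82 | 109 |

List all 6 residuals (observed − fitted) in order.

3, 1, -5, 1, -6, 6

x=1: ŷ = 13 + 15·1 = 28; e = 31 − 28 = 3
x=2: ŷ = 13 + 15·2 = 43; e = 44 − 43 = 1
x=3: ŷ = 13 + 15·3 = 58; e = 53 − 58 = -5
x=4: ŷ = 13 + 15·4 = 73; e = 74 − 73 = 1
x=5: ŷ = 13 + 15·5 = 88; e = 82 − 88 = -6
x=6: ŷ = 13 + 15·6 = 103; e = 109 − 103 = 6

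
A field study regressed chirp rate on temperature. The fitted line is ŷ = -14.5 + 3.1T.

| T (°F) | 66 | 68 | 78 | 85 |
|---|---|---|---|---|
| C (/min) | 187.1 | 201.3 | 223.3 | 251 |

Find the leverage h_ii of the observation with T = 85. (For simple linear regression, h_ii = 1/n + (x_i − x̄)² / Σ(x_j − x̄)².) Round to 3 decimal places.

h = 0.738

T̄ = (66 + 68 + 78 + 85)/4 = 74.25
Σ(T − T̄)² = 68.0625 + 39.0625 + 14.0625 + 115.562 = 236.75
h = 1/4 + (10.75)²/236.75 = 0.25 + 0.48812 = 0.738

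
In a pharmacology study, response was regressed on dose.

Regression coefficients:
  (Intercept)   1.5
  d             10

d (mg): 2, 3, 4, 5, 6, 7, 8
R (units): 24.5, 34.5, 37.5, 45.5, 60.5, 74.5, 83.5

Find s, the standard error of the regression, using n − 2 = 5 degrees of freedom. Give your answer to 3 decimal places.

d=2: ŷ = 1.5 + 10·2 = 21.5; e = 24.5 − 21.5 = 3
d=3: ŷ = 1.5 + 10·3 = 31.5; e = 34.5 − 31.5 = 3
d=4: ŷ = 1.5 + 10·4 = 41.5; e = 37.5 − 41.5 = -4
d=5: ŷ = 1.5 + 10·5 = 51.5; e = 45.5 − 51.5 = -6
d=6: ŷ = 1.5 + 10·6 = 61.5; e = 60.5 − 61.5 = -1
d=7: ŷ = 1.5 + 10·7 = 71.5; e = 74.5 − 71.5 = 3
d=8: ŷ = 1.5 + 10·8 = 81.5; e = 83.5 − 81.5 = 2
SSE = 9 + 9 + 16 + 36 + 1 + 9 + 4 = 84
s = √(84/5) = √16.8 ≈ 4.099

s = 4.099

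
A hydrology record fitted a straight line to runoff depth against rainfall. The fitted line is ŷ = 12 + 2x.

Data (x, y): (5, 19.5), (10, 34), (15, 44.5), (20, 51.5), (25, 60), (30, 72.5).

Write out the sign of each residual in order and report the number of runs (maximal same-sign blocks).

4 runs

x=5: ŷ = 12 + 2·5 = 22; r = 19.5 − 22 = -2.5
x=10: ŷ = 12 + 2·10 = 32; r = 34 − 32 = 2
x=15: ŷ = 12 + 2·15 = 42; r = 44.5 − 42 = 2.5
x=20: ŷ = 12 + 2·20 = 52; r = 51.5 − 52 = -0.5
x=25: ŷ = 12 + 2·25 = 62; r = 60 − 62 = -2
x=30: ŷ = 12 + 2·30 = 72; r = 72.5 − 72 = 0.5
Signs: − + + − − +
Runs: −×1, +×2, −×2, +×1 → 4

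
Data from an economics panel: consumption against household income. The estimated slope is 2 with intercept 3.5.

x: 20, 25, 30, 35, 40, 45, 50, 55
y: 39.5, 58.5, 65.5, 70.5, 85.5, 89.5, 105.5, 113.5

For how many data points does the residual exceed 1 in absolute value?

7

x=20: ŷ = 3.5 + 2·20 = 43.5; r = 39.5 − 43.5 = -4
x=25: ŷ = 3.5 + 2·25 = 53.5; r = 58.5 − 53.5 = 5
x=30: ŷ = 3.5 + 2·30 = 63.5; r = 65.5 − 63.5 = 2
x=35: ŷ = 3.5 + 2·35 = 73.5; r = 70.5 − 73.5 = -3
x=40: ŷ = 3.5 + 2·40 = 83.5; r = 85.5 − 83.5 = 2
x=45: ŷ = 3.5 + 2·45 = 93.5; r = 89.5 − 93.5 = -4
x=50: ŷ = 3.5 + 2·50 = 103.5; r = 105.5 − 103.5 = 2
x=55: ŷ = 3.5 + 2·55 = 113.5; r = 113.5 − 113.5 = 0
|r| > 1: x=20 (|r|=4), x=25 (|r|=5), x=30 (|r|=2), x=35 (|r|=3), x=40 (|r|=2), x=45 (|r|=4), x=50 (|r|=2) → 7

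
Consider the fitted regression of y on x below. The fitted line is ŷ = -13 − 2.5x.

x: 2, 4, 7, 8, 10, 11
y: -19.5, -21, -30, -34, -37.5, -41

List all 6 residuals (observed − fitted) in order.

x=2: ŷ = -13 − 2.5·2 = -18; r = -19.5 − (-18) = -1.5
x=4: ŷ = -13 − 2.5·4 = -23; r = -21 − (-23) = 2
x=7: ŷ = -13 − 2.5·7 = -30.5; r = -30 − (-30.5) = 0.5
x=8: ŷ = -13 − 2.5·8 = -33; r = -34 − (-33) = -1
x=10: ŷ = -13 − 2.5·10 = -38; r = -37.5 − (-38) = 0.5
x=11: ŷ = -13 − 2.5·11 = -40.5; r = -41 − (-40.5) = -0.5

-1.5, 2, 0.5, -1, 0.5, -0.5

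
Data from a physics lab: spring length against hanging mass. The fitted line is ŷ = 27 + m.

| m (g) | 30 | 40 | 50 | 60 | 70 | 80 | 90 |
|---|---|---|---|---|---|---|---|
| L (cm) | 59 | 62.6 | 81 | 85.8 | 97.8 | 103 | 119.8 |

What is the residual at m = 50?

ŷ = 27 + 50 = 77
r = 81 − 77 = 4

r = 4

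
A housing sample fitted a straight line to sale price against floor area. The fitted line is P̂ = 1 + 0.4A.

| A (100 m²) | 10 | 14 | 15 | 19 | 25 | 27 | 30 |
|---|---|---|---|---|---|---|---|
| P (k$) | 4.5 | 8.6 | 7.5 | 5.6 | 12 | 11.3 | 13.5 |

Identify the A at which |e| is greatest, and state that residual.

A=10: P̂ = 1 + 0.4·10 = 5; e = 4.5 − 5 = -0.5
A=14: P̂ = 1 + 0.4·14 = 6.6; e = 8.6 − 6.6 = 2
A=15: P̂ = 1 + 0.4·15 = 7; e = 7.5 − 7 = 0.5
A=19: P̂ = 1 + 0.4·19 = 8.6; e = 5.6 − 8.6 = -3
A=25: P̂ = 1 + 0.4·25 = 11; e = 12 − 11 = 1
A=27: P̂ = 1 + 0.4·27 = 11.8; e = 11.3 − 11.8 = -0.5
A=30: P̂ = 1 + 0.4·30 = 13; e = 13.5 − 13 = 0.5
Largest |e| is 3 at A = 19, residual -3.

A = 19, e = -3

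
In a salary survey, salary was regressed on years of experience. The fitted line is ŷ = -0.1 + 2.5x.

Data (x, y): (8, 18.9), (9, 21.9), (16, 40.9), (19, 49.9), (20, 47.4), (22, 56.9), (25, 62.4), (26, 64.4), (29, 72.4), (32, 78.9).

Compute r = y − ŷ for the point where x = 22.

ŷ = -0.1 + 2.5·22 = 54.9
r = 56.9 − 54.9 = 2

r = 2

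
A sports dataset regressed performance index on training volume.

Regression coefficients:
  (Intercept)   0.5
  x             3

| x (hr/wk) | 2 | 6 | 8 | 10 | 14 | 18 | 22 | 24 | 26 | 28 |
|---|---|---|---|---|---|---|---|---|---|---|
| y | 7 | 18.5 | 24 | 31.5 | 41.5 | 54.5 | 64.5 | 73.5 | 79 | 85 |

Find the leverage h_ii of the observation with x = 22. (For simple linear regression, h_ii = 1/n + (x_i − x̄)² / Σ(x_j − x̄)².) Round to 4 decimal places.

x̄ = (2 + 6 + 8 + 10 + 14 + 18 + 22 + 24 + 26 + 28)/10 = 15.8
Σ(x − x̄)² = 190.44 + 96.04 + 60.84 + 33.64 + 3.24 + 4.84 + 38.44 + 67.24 + 104.04 + 148.84 = 747.6
h = 1/10 + (6.2)²/747.6 = 0.1 + 0.0514179 = 0.1514

h = 0.1514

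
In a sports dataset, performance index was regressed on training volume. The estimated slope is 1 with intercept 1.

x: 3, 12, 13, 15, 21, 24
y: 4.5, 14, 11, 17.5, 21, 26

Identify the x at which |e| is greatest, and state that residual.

x = 13, e = -3

x=3: ŷ = 1 + 3 = 4; e = 4.5 − 4 = 0.5
x=12: ŷ = 1 + 12 = 13; e = 14 − 13 = 1
x=13: ŷ = 1 + 13 = 14; e = 11 − 14 = -3
x=15: ŷ = 1 + 15 = 16; e = 17.5 − 16 = 1.5
x=21: ŷ = 1 + 21 = 22; e = 21 − 22 = -1
x=24: ŷ = 1 + 24 = 25; e = 26 − 25 = 1
Largest |e| is 3 at x = 13, residual -3.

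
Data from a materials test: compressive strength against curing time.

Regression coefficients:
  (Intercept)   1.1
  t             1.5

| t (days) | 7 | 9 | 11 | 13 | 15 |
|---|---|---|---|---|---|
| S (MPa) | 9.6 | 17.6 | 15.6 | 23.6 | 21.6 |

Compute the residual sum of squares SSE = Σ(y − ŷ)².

t=7: Ŝ = 1.1 + 1.5·7 = 11.6; r = 9.6 − 11.6 = -2
t=9: Ŝ = 1.1 + 1.5·9 = 14.6; r = 17.6 − 14.6 = 3
t=11: Ŝ = 1.1 + 1.5·11 = 17.6; r = 15.6 − 17.6 = -2
t=13: Ŝ = 1.1 + 1.5·13 = 20.6; r = 23.6 − 20.6 = 3
t=15: Ŝ = 1.1 + 1.5·15 = 23.6; r = 21.6 − 23.6 = -2
SSE = 4 + 9 + 4 + 9 + 4 = 30

SSE = 30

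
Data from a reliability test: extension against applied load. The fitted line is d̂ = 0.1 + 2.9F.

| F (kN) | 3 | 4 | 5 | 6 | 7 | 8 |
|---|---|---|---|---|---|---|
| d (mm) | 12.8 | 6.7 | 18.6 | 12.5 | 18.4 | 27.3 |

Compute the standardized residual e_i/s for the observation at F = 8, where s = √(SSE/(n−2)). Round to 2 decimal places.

F=3: d̂ = 0.1 + 2.9·3 = 8.8; e = 12.8 − 8.8 = 4
F=4: d̂ = 0.1 + 2.9·4 = 11.7; e = 6.7 − 11.7 = -5
F=5: d̂ = 0.1 + 2.9·5 = 14.6; e = 18.6 − 14.6 = 4
F=6: d̂ = 0.1 + 2.9·6 = 17.5; e = 12.5 − 17.5 = -5
F=7: d̂ = 0.1 + 2.9·7 = 20.4; e = 18.4 − 20.4 = -2
F=8: d̂ = 0.1 + 2.9·8 = 23.3; e = 27.3 − 23.3 = 4
SSE = 16 + 25 + 16 + 25 + 4 + 16 = 102
s = √(102/4) = 5.04975
e/s = 4 / 5.04975 = 0.79

0.79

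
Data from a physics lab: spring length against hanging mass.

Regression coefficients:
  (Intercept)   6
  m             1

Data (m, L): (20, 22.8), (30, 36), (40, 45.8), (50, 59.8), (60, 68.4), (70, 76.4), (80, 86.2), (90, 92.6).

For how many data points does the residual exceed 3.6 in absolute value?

1

m=20: ŷ = 6 + 20 = 26; e = 22.8 − 26 = -3.2
m=30: ŷ = 6 + 30 = 36; e = 36 − 36 = 0
m=40: ŷ = 6 + 40 = 46; e = 45.8 − 46 = -0.2
m=50: ŷ = 6 + 50 = 56; e = 59.8 − 56 = 3.8
m=60: ŷ = 6 + 60 = 66; e = 68.4 − 66 = 2.4
m=70: ŷ = 6 + 70 = 76; e = 76.4 − 76 = 0.4
m=80: ŷ = 6 + 80 = 86; e = 86.2 − 86 = 0.2
m=90: ŷ = 6 + 90 = 96; e = 92.6 − 96 = -3.4
|e| > 3.6: m=50 (|e|=3.8) → 1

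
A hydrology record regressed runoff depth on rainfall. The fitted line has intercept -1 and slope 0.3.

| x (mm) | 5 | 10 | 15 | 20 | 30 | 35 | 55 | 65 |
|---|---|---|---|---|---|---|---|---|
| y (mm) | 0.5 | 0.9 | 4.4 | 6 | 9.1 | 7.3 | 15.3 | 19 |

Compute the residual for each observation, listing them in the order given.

x=5: ŷ = -1 + 0.3·5 = 0.5; e = 0.5 − 0.5 = 0
x=10: ŷ = -1 + 0.3·10 = 2; e = 0.9 − 2 = -1.1
x=15: ŷ = -1 + 0.3·15 = 3.5; e = 4.4 − 3.5 = 0.9
x=20: ŷ = -1 + 0.3·20 = 5; e = 6 − 5 = 1
x=30: ŷ = -1 + 0.3·30 = 8; e = 9.1 − 8 = 1.1
x=35: ŷ = -1 + 0.3·35 = 9.5; e = 7.3 − 9.5 = -2.2
x=55: ŷ = -1 + 0.3·55 = 15.5; e = 15.3 − 15.5 = -0.2
x=65: ŷ = -1 + 0.3·65 = 18.5; e = 19 − 18.5 = 0.5

0, -1.1, 0.9, 1, 1.1, -2.2, -0.2, 0.5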